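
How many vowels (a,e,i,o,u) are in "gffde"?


Input: gffde
Checking each character:
  'g' at position 0: consonant
  'f' at position 1: consonant
  'f' at position 2: consonant
  'd' at position 3: consonant
  'e' at position 4: vowel (running total: 1)
Total vowels: 1

1


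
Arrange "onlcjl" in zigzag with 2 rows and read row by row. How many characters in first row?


Zigzag "onlcjl" into 2 rows:
Placing characters:
  'o' => row 0
  'n' => row 1
  'l' => row 0
  'c' => row 1
  'j' => row 0
  'l' => row 1
Rows:
  Row 0: "olj"
  Row 1: "ncl"
First row length: 3

3


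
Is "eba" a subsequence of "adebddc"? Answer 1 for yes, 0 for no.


Check if "eba" is a subsequence of "adebddc"
Greedy scan:
  Position 0 ('a'): no match needed
  Position 1 ('d'): no match needed
  Position 2 ('e'): matches sub[0] = 'e'
  Position 3 ('b'): matches sub[1] = 'b'
  Position 4 ('d'): no match needed
  Position 5 ('d'): no match needed
  Position 6 ('c'): no match needed
Only matched 2/3 characters => not a subsequence

0


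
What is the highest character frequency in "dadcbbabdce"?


Input: dadcbbabdce
Character counts:
  'a': 2
  'b': 3
  'c': 2
  'd': 3
  'e': 1
Maximum frequency: 3

3


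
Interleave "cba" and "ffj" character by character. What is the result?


Interleaving "cba" and "ffj":
  Position 0: 'c' from first, 'f' from second => "cf"
  Position 1: 'b' from first, 'f' from second => "bf"
  Position 2: 'a' from first, 'j' from second => "aj"
Result: cfbfaj

cfbfaj


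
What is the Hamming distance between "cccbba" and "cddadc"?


Comparing "cccbba" and "cddadc" position by position:
  Position 0: 'c' vs 'c' => same
  Position 1: 'c' vs 'd' => differ
  Position 2: 'c' vs 'd' => differ
  Position 3: 'b' vs 'a' => differ
  Position 4: 'b' vs 'd' => differ
  Position 5: 'a' vs 'c' => differ
Total differences (Hamming distance): 5

5


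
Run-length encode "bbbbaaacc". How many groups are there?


Input: bbbbaaacc
Scanning for consecutive runs:
  Group 1: 'b' x 4 (positions 0-3)
  Group 2: 'a' x 3 (positions 4-6)
  Group 3: 'c' x 2 (positions 7-8)
Total groups: 3

3


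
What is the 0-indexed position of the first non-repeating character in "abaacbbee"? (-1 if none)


Input: abaacbbee
Character frequencies:
  'a': 3
  'b': 3
  'c': 1
  'e': 2
Scanning left to right for freq == 1:
  Position 0 ('a'): freq=3, skip
  Position 1 ('b'): freq=3, skip
  Position 2 ('a'): freq=3, skip
  Position 3 ('a'): freq=3, skip
  Position 4 ('c'): unique! => answer = 4

4


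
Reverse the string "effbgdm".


Input: effbgdm
Reading characters right to left:
  Position 6: 'm'
  Position 5: 'd'
  Position 4: 'g'
  Position 3: 'b'
  Position 2: 'f'
  Position 1: 'f'
  Position 0: 'e'
Reversed: mdgbffe

mdgbffe


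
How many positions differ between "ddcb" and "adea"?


Comparing "ddcb" and "adea" position by position:
  Position 0: 'd' vs 'a' => DIFFER
  Position 1: 'd' vs 'd' => same
  Position 2: 'c' vs 'e' => DIFFER
  Position 3: 'b' vs 'a' => DIFFER
Positions that differ: 3

3


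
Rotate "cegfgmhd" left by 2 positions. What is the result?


Input: "cegfgmhd", rotate left by 2
First 2 characters: "ce"
Remaining characters: "gfgmhd"
Concatenate remaining + first: "gfgmhd" + "ce" = "gfgmhdce"

gfgmhdce


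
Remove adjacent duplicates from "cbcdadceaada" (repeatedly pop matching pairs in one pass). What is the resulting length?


Input: cbcdadceaada
Stack-based adjacent duplicate removal:
  Read 'c': push. Stack: c
  Read 'b': push. Stack: cb
  Read 'c': push. Stack: cbc
  Read 'd': push. Stack: cbcd
  Read 'a': push. Stack: cbcda
  Read 'd': push. Stack: cbcdad
  Read 'c': push. Stack: cbcdadc
  Read 'e': push. Stack: cbcdadce
  Read 'a': push. Stack: cbcdadcea
  Read 'a': matches stack top 'a' => pop. Stack: cbcdadce
  Read 'd': push. Stack: cbcdadced
  Read 'a': push. Stack: cbcdadceda
Final stack: "cbcdadceda" (length 10)

10


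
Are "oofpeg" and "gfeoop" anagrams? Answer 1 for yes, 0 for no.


Strings: "oofpeg", "gfeoop"
Sorted first:  efgoop
Sorted second: efgoop
Sorted forms match => anagrams

1


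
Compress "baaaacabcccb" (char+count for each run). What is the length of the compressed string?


Input: baaaacabcccb
Runs:
  'b' x 1 => "b1"
  'a' x 4 => "a4"
  'c' x 1 => "c1"
  'a' x 1 => "a1"
  'b' x 1 => "b1"
  'c' x 3 => "c3"
  'b' x 1 => "b1"
Compressed: "b1a4c1a1b1c3b1"
Compressed length: 14

14


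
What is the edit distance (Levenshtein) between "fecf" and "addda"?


Computing edit distance: "fecf" -> "addda"
DP table:
           a    d    d    d    a
      0    1    2    3    4    5
  f   1    1    2    3    4    5
  e   2    2    2    3    4    5
  c   3    3    3    3    4    5
  f   4    4    4    4    4    5
Edit distance = dp[4][5] = 5

5


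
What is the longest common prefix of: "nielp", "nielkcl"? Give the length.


Words: nielp, nielkcl
  Position 0: all 'n' => match
  Position 1: all 'i' => match
  Position 2: all 'e' => match
  Position 3: all 'l' => match
  Position 4: ('p', 'k') => mismatch, stop
LCP = "niel" (length 4)

4


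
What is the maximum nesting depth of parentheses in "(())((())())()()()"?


Input: "(())((())())()()()"
Tracking depth:
  Position 0 '(': depth becomes 1
  Position 1 '(': depth becomes 2
  Position 2 ')': depth becomes 1
  Position 3 ')': depth becomes 0
  Position 4 '(': depth becomes 1
  Position 5 '(': depth becomes 2
  Position 6 '(': depth becomes 3
  Position 7 ')': depth becomes 2
  Position 8 ')': depth becomes 1
  Position 9 '(': depth becomes 2
  Position 10 ')': depth becomes 1
  Position 11 ')': depth becomes 0
  Position 12 '(': depth becomes 1
  Position 13 ')': depth becomes 0
  Position 14 '(': depth becomes 1
  Position 15 ')': depth becomes 0
  Position 16 '(': depth becomes 1
  Position 17 ')': depth becomes 0
Maximum depth reached: 3

3


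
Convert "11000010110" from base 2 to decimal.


Input: "11000010110" in base 2
Positional expansion:
  Digit '1' (value 1) x 2^10 = 1024
  Digit '1' (value 1) x 2^9 = 512
  Digit '0' (value 0) x 2^8 = 0
  Digit '0' (value 0) x 2^7 = 0
  Digit '0' (value 0) x 2^6 = 0
  Digit '0' (value 0) x 2^5 = 0
  Digit '1' (value 1) x 2^4 = 16
  Digit '0' (value 0) x 2^3 = 0
  Digit '1' (value 1) x 2^2 = 4
  Digit '1' (value 1) x 2^1 = 2
  Digit '0' (value 0) x 2^0 = 0
Sum = 1558

1558


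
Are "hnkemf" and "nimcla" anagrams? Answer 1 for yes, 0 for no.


Strings: "hnkemf", "nimcla"
Sorted first:  efhkmn
Sorted second: acilmn
Differ at position 0: 'e' vs 'a' => not anagrams

0


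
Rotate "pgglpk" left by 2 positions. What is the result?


Input: "pgglpk", rotate left by 2
First 2 characters: "pg"
Remaining characters: "glpk"
Concatenate remaining + first: "glpk" + "pg" = "glpkpg"

glpkpg


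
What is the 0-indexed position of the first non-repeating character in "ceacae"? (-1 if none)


Input: ceacae
Character frequencies:
  'a': 2
  'c': 2
  'e': 2
Scanning left to right for freq == 1:
  Position 0 ('c'): freq=2, skip
  Position 1 ('e'): freq=2, skip
  Position 2 ('a'): freq=2, skip
  Position 3 ('c'): freq=2, skip
  Position 4 ('a'): freq=2, skip
  Position 5 ('e'): freq=2, skip
  No unique character found => answer = -1

-1


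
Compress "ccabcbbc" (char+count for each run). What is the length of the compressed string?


Input: ccabcbbc
Runs:
  'c' x 2 => "c2"
  'a' x 1 => "a1"
  'b' x 1 => "b1"
  'c' x 1 => "c1"
  'b' x 2 => "b2"
  'c' x 1 => "c1"
Compressed: "c2a1b1c1b2c1"
Compressed length: 12

12


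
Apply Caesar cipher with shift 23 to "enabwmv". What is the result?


Caesar cipher: shift "enabwmv" by 23
  'e' (pos 4) + 23 = pos 1 = 'b'
  'n' (pos 13) + 23 = pos 10 = 'k'
  'a' (pos 0) + 23 = pos 23 = 'x'
  'b' (pos 1) + 23 = pos 24 = 'y'
  'w' (pos 22) + 23 = pos 19 = 't'
  'm' (pos 12) + 23 = pos 9 = 'j'
  'v' (pos 21) + 23 = pos 18 = 's'
Result: bkxytjs

bkxytjs


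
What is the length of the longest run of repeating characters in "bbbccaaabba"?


Input: "bbbccaaabba"
Scanning for longest run:
  Position 1 ('b'): continues run of 'b', length=2
  Position 2 ('b'): continues run of 'b', length=3
  Position 3 ('c'): new char, reset run to 1
  Position 4 ('c'): continues run of 'c', length=2
  Position 5 ('a'): new char, reset run to 1
  Position 6 ('a'): continues run of 'a', length=2
  Position 7 ('a'): continues run of 'a', length=3
  Position 8 ('b'): new char, reset run to 1
  Position 9 ('b'): continues run of 'b', length=2
  Position 10 ('a'): new char, reset run to 1
Longest run: 'b' with length 3

3


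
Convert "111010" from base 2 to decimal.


Input: "111010" in base 2
Positional expansion:
  Digit '1' (value 1) x 2^5 = 32
  Digit '1' (value 1) x 2^4 = 16
  Digit '1' (value 1) x 2^3 = 8
  Digit '0' (value 0) x 2^2 = 0
  Digit '1' (value 1) x 2^1 = 2
  Digit '0' (value 0) x 2^0 = 0
Sum = 58

58


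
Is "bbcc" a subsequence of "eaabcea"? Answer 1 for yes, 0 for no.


Check if "bbcc" is a subsequence of "eaabcea"
Greedy scan:
  Position 0 ('e'): no match needed
  Position 1 ('a'): no match needed
  Position 2 ('a'): no match needed
  Position 3 ('b'): matches sub[0] = 'b'
  Position 4 ('c'): no match needed
  Position 5 ('e'): no match needed
  Position 6 ('a'): no match needed
Only matched 1/4 characters => not a subsequence

0


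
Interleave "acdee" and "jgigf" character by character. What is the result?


Interleaving "acdee" and "jgigf":
  Position 0: 'a' from first, 'j' from second => "aj"
  Position 1: 'c' from first, 'g' from second => "cg"
  Position 2: 'd' from first, 'i' from second => "di"
  Position 3: 'e' from first, 'g' from second => "eg"
  Position 4: 'e' from first, 'f' from second => "ef"
Result: ajcgdiegef

ajcgdiegef


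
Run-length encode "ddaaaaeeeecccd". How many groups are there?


Input: ddaaaaeeeecccd
Scanning for consecutive runs:
  Group 1: 'd' x 2 (positions 0-1)
  Group 2: 'a' x 4 (positions 2-5)
  Group 3: 'e' x 4 (positions 6-9)
  Group 4: 'c' x 3 (positions 10-12)
  Group 5: 'd' x 1 (positions 13-13)
Total groups: 5

5


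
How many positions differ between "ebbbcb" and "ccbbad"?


Comparing "ebbbcb" and "ccbbad" position by position:
  Position 0: 'e' vs 'c' => DIFFER
  Position 1: 'b' vs 'c' => DIFFER
  Position 2: 'b' vs 'b' => same
  Position 3: 'b' vs 'b' => same
  Position 4: 'c' vs 'a' => DIFFER
  Position 5: 'b' vs 'd' => DIFFER
Positions that differ: 4

4


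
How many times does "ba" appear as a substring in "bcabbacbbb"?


Searching for "ba" in "bcabbacbbb"
Scanning each position:
  Position 0: "bc" => no
  Position 1: "ca" => no
  Position 2: "ab" => no
  Position 3: "bb" => no
  Position 4: "ba" => MATCH
  Position 5: "ac" => no
  Position 6: "cb" => no
  Position 7: "bb" => no
  Position 8: "bb" => no
Total occurrences: 1

1


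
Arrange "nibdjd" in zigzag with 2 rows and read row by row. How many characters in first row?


Zigzag "nibdjd" into 2 rows:
Placing characters:
  'n' => row 0
  'i' => row 1
  'b' => row 0
  'd' => row 1
  'j' => row 0
  'd' => row 1
Rows:
  Row 0: "nbj"
  Row 1: "idd"
First row length: 3

3


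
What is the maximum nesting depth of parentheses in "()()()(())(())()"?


Input: "()()()(())(())()"
Tracking depth:
  Position 0 '(': depth becomes 1
  Position 1 ')': depth becomes 0
  Position 2 '(': depth becomes 1
  Position 3 ')': depth becomes 0
  Position 4 '(': depth becomes 1
  Position 5 ')': depth becomes 0
  Position 6 '(': depth becomes 1
  Position 7 '(': depth becomes 2
  Position 8 ')': depth becomes 1
  Position 9 ')': depth becomes 0
  Position 10 '(': depth becomes 1
  Position 11 '(': depth becomes 2
  Position 12 ')': depth becomes 1
  Position 13 ')': depth becomes 0
  Position 14 '(': depth becomes 1
  Position 15 ')': depth becomes 0
Maximum depth reached: 2

2


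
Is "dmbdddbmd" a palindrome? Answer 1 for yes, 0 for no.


Input: dmbdddbmd
Reversed: dmbdddbmd
  Compare pos 0 ('d') with pos 8 ('d'): match
  Compare pos 1 ('m') with pos 7 ('m'): match
  Compare pos 2 ('b') with pos 6 ('b'): match
  Compare pos 3 ('d') with pos 5 ('d'): match
Result: palindrome

1


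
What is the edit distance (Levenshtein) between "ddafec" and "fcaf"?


Computing edit distance: "ddafec" -> "fcaf"
DP table:
           f    c    a    f
      0    1    2    3    4
  d   1    1    2    3    4
  d   2    2    2    3    4
  a   3    3    3    2    3
  f   4    3    4    3    2
  e   5    4    4    4    3
  c   6    5    4    5    4
Edit distance = dp[6][4] = 4

4


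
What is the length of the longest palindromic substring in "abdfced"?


Input: "abdfced"
Checking substrings for palindromes:
  No multi-char palindromic substrings found
Longest palindromic substring: "a" with length 1

1


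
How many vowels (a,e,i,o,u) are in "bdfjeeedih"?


Input: bdfjeeedih
Checking each character:
  'b' at position 0: consonant
  'd' at position 1: consonant
  'f' at position 2: consonant
  'j' at position 3: consonant
  'e' at position 4: vowel (running total: 1)
  'e' at position 5: vowel (running total: 2)
  'e' at position 6: vowel (running total: 3)
  'd' at position 7: consonant
  'i' at position 8: vowel (running total: 4)
  'h' at position 9: consonant
Total vowels: 4

4


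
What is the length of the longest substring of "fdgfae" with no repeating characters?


Input: "fdgfae"
Sliding window (track last position of each char):
  Position 0 ('f'): window [0,0] length 1 -- new best
  Position 1 ('d'): window [0,1] length 2 -- new best
  Position 2 ('g'): window [0,2] length 3 -- new best
  Position 3 ('f'): repeat (last at 0), move window start to 1
  Position 3 ('f'): window [1,3] length 3
  Position 4 ('a'): window [1,4] length 4 -- new best
  Position 5 ('e'): window [1,5] length 5 -- new best
Longest substring with no repeats: "dgfae" with length 5

5


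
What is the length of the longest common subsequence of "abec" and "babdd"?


LCS of "abec" and "babdd"
DP table:
           b    a    b    d    d
      0    0    0    0    0    0
  a   0    0    1    1    1    1
  b   0    1    1    2    2    2
  e   0    1    1    2    2    2
  c   0    1    1    2    2    2
LCS length = dp[4][5] = 2

2


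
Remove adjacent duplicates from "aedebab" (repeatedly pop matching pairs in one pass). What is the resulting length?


Input: aedebab
Stack-based adjacent duplicate removal:
  Read 'a': push. Stack: a
  Read 'e': push. Stack: ae
  Read 'd': push. Stack: aed
  Read 'e': push. Stack: aede
  Read 'b': push. Stack: aedeb
  Read 'a': push. Stack: aedeba
  Read 'b': push. Stack: aedebab
Final stack: "aedebab" (length 7)

7


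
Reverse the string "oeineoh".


Input: oeineoh
Reading characters right to left:
  Position 6: 'h'
  Position 5: 'o'
  Position 4: 'e'
  Position 3: 'n'
  Position 2: 'i'
  Position 1: 'e'
  Position 0: 'o'
Reversed: hoenieo

hoenieo


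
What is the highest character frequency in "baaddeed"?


Input: baaddeed
Character counts:
  'a': 2
  'b': 1
  'd': 3
  'e': 2
Maximum frequency: 3

3


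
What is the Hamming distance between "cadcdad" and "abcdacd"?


Comparing "cadcdad" and "abcdacd" position by position:
  Position 0: 'c' vs 'a' => differ
  Position 1: 'a' vs 'b' => differ
  Position 2: 'd' vs 'c' => differ
  Position 3: 'c' vs 'd' => differ
  Position 4: 'd' vs 'a' => differ
  Position 5: 'a' vs 'c' => differ
  Position 6: 'd' vs 'd' => same
Total differences (Hamming distance): 6

6


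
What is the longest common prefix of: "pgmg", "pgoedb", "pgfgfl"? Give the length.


Words: pgmg, pgoedb, pgfgfl
  Position 0: all 'p' => match
  Position 1: all 'g' => match
  Position 2: ('m', 'o', 'f') => mismatch, stop
LCP = "pg" (length 2)

2


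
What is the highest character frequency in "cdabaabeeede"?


Input: cdabaabeeede
Character counts:
  'a': 3
  'b': 2
  'c': 1
  'd': 2
  'e': 4
Maximum frequency: 4

4


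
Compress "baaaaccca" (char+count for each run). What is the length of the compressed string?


Input: baaaaccca
Runs:
  'b' x 1 => "b1"
  'a' x 4 => "a4"
  'c' x 3 => "c3"
  'a' x 1 => "a1"
Compressed: "b1a4c3a1"
Compressed length: 8

8


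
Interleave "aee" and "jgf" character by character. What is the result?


Interleaving "aee" and "jgf":
  Position 0: 'a' from first, 'j' from second => "aj"
  Position 1: 'e' from first, 'g' from second => "eg"
  Position 2: 'e' from first, 'f' from second => "ef"
Result: ajegef

ajegef


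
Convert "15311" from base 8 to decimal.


Input: "15311" in base 8
Positional expansion:
  Digit '1' (value 1) x 8^4 = 4096
  Digit '5' (value 5) x 8^3 = 2560
  Digit '3' (value 3) x 8^2 = 192
  Digit '1' (value 1) x 8^1 = 8
  Digit '1' (value 1) x 8^0 = 1
Sum = 6857

6857


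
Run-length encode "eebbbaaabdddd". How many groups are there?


Input: eebbbaaabdddd
Scanning for consecutive runs:
  Group 1: 'e' x 2 (positions 0-1)
  Group 2: 'b' x 3 (positions 2-4)
  Group 3: 'a' x 3 (positions 5-7)
  Group 4: 'b' x 1 (positions 8-8)
  Group 5: 'd' x 4 (positions 9-12)
Total groups: 5

5


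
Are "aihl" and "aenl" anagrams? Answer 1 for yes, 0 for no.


Strings: "aihl", "aenl"
Sorted first:  ahil
Sorted second: aeln
Differ at position 1: 'h' vs 'e' => not anagrams

0


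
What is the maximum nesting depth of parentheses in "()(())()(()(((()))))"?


Input: "()(())()(()(((()))))"
Tracking depth:
  Position 0 '(': depth becomes 1
  Position 1 ')': depth becomes 0
  Position 2 '(': depth becomes 1
  Position 3 '(': depth becomes 2
  Position 4 ')': depth becomes 1
  Position 5 ')': depth becomes 0
  Position 6 '(': depth becomes 1
  Position 7 ')': depth becomes 0
  Position 8 '(': depth becomes 1
  Position 9 '(': depth becomes 2
  Position 10 ')': depth becomes 1
  Position 11 '(': depth becomes 2
  Position 12 '(': depth becomes 3
  Position 13 '(': depth becomes 4
  Position 14 '(': depth becomes 5
  Position 15 ')': depth becomes 4
  Position 16 ')': depth becomes 3
  Position 17 ')': depth becomes 2
  Position 18 ')': depth becomes 1
  Position 19 ')': depth becomes 0
Maximum depth reached: 5

5


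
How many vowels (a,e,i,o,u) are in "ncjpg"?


Input: ncjpg
Checking each character:
  'n' at position 0: consonant
  'c' at position 1: consonant
  'j' at position 2: consonant
  'p' at position 3: consonant
  'g' at position 4: consonant
Total vowels: 0

0


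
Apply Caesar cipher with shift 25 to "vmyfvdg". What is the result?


Caesar cipher: shift "vmyfvdg" by 25
  'v' (pos 21) + 25 = pos 20 = 'u'
  'm' (pos 12) + 25 = pos 11 = 'l'
  'y' (pos 24) + 25 = pos 23 = 'x'
  'f' (pos 5) + 25 = pos 4 = 'e'
  'v' (pos 21) + 25 = pos 20 = 'u'
  'd' (pos 3) + 25 = pos 2 = 'c'
  'g' (pos 6) + 25 = pos 5 = 'f'
Result: ulxeucf

ulxeucf


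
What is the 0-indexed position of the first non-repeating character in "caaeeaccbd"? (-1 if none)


Input: caaeeaccbd
Character frequencies:
  'a': 3
  'b': 1
  'c': 3
  'd': 1
  'e': 2
Scanning left to right for freq == 1:
  Position 0 ('c'): freq=3, skip
  Position 1 ('a'): freq=3, skip
  Position 2 ('a'): freq=3, skip
  Position 3 ('e'): freq=2, skip
  Position 4 ('e'): freq=2, skip
  Position 5 ('a'): freq=3, skip
  Position 6 ('c'): freq=3, skip
  Position 7 ('c'): freq=3, skip
  Position 8 ('b'): unique! => answer = 8

8


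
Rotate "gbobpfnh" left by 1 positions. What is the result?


Input: "gbobpfnh", rotate left by 1
First 1 characters: "g"
Remaining characters: "bobpfnh"
Concatenate remaining + first: "bobpfnh" + "g" = "bobpfnhg"

bobpfnhg


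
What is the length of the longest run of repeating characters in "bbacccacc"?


Input: "bbacccacc"
Scanning for longest run:
  Position 1 ('b'): continues run of 'b', length=2
  Position 2 ('a'): new char, reset run to 1
  Position 3 ('c'): new char, reset run to 1
  Position 4 ('c'): continues run of 'c', length=2
  Position 5 ('c'): continues run of 'c', length=3
  Position 6 ('a'): new char, reset run to 1
  Position 7 ('c'): new char, reset run to 1
  Position 8 ('c'): continues run of 'c', length=2
Longest run: 'c' with length 3

3


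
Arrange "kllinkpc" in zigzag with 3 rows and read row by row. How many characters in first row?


Zigzag "kllinkpc" into 3 rows:
Placing characters:
  'k' => row 0
  'l' => row 1
  'l' => row 2
  'i' => row 1
  'n' => row 0
  'k' => row 1
  'p' => row 2
  'c' => row 1
Rows:
  Row 0: "kn"
  Row 1: "likc"
  Row 2: "lp"
First row length: 2

2


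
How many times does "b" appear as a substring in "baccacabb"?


Searching for "b" in "baccacabb"
Scanning each position:
  Position 0: "b" => MATCH
  Position 1: "a" => no
  Position 2: "c" => no
  Position 3: "c" => no
  Position 4: "a" => no
  Position 5: "c" => no
  Position 6: "a" => no
  Position 7: "b" => MATCH
  Position 8: "b" => MATCH
Total occurrences: 3

3


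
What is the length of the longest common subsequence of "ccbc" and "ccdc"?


LCS of "ccbc" and "ccdc"
DP table:
           c    c    d    c
      0    0    0    0    0
  c   0    1    1    1    1
  c   0    1    2    2    2
  b   0    1    2    2    2
  c   0    1    2    2    3
LCS length = dp[4][4] = 3

3


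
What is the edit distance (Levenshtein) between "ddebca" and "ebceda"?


Computing edit distance: "ddebca" -> "ebceda"
DP table:
           e    b    c    e    d    a
      0    1    2    3    4    5    6
  d   1    1    2    3    4    4    5
  d   2    2    2    3    4    4    5
  e   3    2    3    3    3    4    5
  b   4    3    2    3    4    4    5
  c   5    4    3    2    3    4    5
  a   6    5    4    3    3    4    4
Edit distance = dp[6][6] = 4

4


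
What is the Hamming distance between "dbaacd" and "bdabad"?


Comparing "dbaacd" and "bdabad" position by position:
  Position 0: 'd' vs 'b' => differ
  Position 1: 'b' vs 'd' => differ
  Position 2: 'a' vs 'a' => same
  Position 3: 'a' vs 'b' => differ
  Position 4: 'c' vs 'a' => differ
  Position 5: 'd' vs 'd' => same
Total differences (Hamming distance): 4

4


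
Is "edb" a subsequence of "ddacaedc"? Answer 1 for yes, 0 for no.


Check if "edb" is a subsequence of "ddacaedc"
Greedy scan:
  Position 0 ('d'): no match needed
  Position 1 ('d'): no match needed
  Position 2 ('a'): no match needed
  Position 3 ('c'): no match needed
  Position 4 ('a'): no match needed
  Position 5 ('e'): matches sub[0] = 'e'
  Position 6 ('d'): matches sub[1] = 'd'
  Position 7 ('c'): no match needed
Only matched 2/3 characters => not a subsequence

0


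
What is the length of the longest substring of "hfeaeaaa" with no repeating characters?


Input: "hfeaeaaa"
Sliding window (track last position of each char):
  Position 0 ('h'): window [0,0] length 1 -- new best
  Position 1 ('f'): window [0,1] length 2 -- new best
  Position 2 ('e'): window [0,2] length 3 -- new best
  Position 3 ('a'): window [0,3] length 4 -- new best
  Position 4 ('e'): repeat (last at 2), move window start to 3
  Position 4 ('e'): window [3,4] length 2
  Position 5 ('a'): repeat (last at 3), move window start to 4
  Position 5 ('a'): window [4,5] length 2
  Position 6 ('a'): repeat (last at 5), move window start to 6
  Position 6 ('a'): window [6,6] length 1
  Position 7 ('a'): repeat (last at 6), move window start to 7
  Position 7 ('a'): window [7,7] length 1
Longest substring with no repeats: "hfea" with length 4

4


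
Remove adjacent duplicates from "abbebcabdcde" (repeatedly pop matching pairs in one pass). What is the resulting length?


Input: abbebcabdcde
Stack-based adjacent duplicate removal:
  Read 'a': push. Stack: a
  Read 'b': push. Stack: ab
  Read 'b': matches stack top 'b' => pop. Stack: a
  Read 'e': push. Stack: ae
  Read 'b': push. Stack: aeb
  Read 'c': push. Stack: aebc
  Read 'a': push. Stack: aebca
  Read 'b': push. Stack: aebcab
  Read 'd': push. Stack: aebcabd
  Read 'c': push. Stack: aebcabdc
  Read 'd': push. Stack: aebcabdcd
  Read 'e': push. Stack: aebcabdcde
Final stack: "aebcabdcde" (length 10)

10


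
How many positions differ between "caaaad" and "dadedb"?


Comparing "caaaad" and "dadedb" position by position:
  Position 0: 'c' vs 'd' => DIFFER
  Position 1: 'a' vs 'a' => same
  Position 2: 'a' vs 'd' => DIFFER
  Position 3: 'a' vs 'e' => DIFFER
  Position 4: 'a' vs 'd' => DIFFER
  Position 5: 'd' vs 'b' => DIFFER
Positions that differ: 5

5


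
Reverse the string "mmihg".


Input: mmihg
Reading characters right to left:
  Position 4: 'g'
  Position 3: 'h'
  Position 2: 'i'
  Position 1: 'm'
  Position 0: 'm'
Reversed: ghimm

ghimm


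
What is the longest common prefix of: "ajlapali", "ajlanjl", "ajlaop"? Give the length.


Words: ajlapali, ajlanjl, ajlaop
  Position 0: all 'a' => match
  Position 1: all 'j' => match
  Position 2: all 'l' => match
  Position 3: all 'a' => match
  Position 4: ('p', 'n', 'o') => mismatch, stop
LCP = "ajla" (length 4)

4


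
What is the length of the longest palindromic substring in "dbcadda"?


Input: "dbcadda"
Checking substrings for palindromes:
  [3:7] "adda" (len 4) => palindrome
  [4:6] "dd" (len 2) => palindrome
Longest palindromic substring: "adda" with length 4

4


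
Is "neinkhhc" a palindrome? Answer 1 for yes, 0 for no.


Input: neinkhhc
Reversed: chhknien
  Compare pos 0 ('n') with pos 7 ('c'): MISMATCH
  Compare pos 1 ('e') with pos 6 ('h'): MISMATCH
  Compare pos 2 ('i') with pos 5 ('h'): MISMATCH
  Compare pos 3 ('n') with pos 4 ('k'): MISMATCH
Result: not a palindrome

0


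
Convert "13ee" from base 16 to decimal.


Input: "13ee" in base 16
Positional expansion:
  Digit '1' (value 1) x 16^3 = 4096
  Digit '3' (value 3) x 16^2 = 768
  Digit 'e' (value 14) x 16^1 = 224
  Digit 'e' (value 14) x 16^0 = 14
Sum = 5102

5102


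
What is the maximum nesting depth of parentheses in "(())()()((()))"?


Input: "(())()()((()))"
Tracking depth:
  Position 0 '(': depth becomes 1
  Position 1 '(': depth becomes 2
  Position 2 ')': depth becomes 1
  Position 3 ')': depth becomes 0
  Position 4 '(': depth becomes 1
  Position 5 ')': depth becomes 0
  Position 6 '(': depth becomes 1
  Position 7 ')': depth becomes 0
  Position 8 '(': depth becomes 1
  Position 9 '(': depth becomes 2
  Position 10 '(': depth becomes 3
  Position 11 ')': depth becomes 2
  Position 12 ')': depth becomes 1
  Position 13 ')': depth becomes 0
Maximum depth reached: 3

3


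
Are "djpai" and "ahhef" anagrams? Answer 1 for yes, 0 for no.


Strings: "djpai", "ahhef"
Sorted first:  adijp
Sorted second: aefhh
Differ at position 1: 'd' vs 'e' => not anagrams

0


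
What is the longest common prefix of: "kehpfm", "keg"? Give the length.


Words: kehpfm, keg
  Position 0: all 'k' => match
  Position 1: all 'e' => match
  Position 2: ('h', 'g') => mismatch, stop
LCP = "ke" (length 2)

2


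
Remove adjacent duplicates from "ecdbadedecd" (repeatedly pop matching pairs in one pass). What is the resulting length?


Input: ecdbadedecd
Stack-based adjacent duplicate removal:
  Read 'e': push. Stack: e
  Read 'c': push. Stack: ec
  Read 'd': push. Stack: ecd
  Read 'b': push. Stack: ecdb
  Read 'a': push. Stack: ecdba
  Read 'd': push. Stack: ecdbad
  Read 'e': push. Stack: ecdbade
  Read 'd': push. Stack: ecdbaded
  Read 'e': push. Stack: ecdbadede
  Read 'c': push. Stack: ecdbadedec
  Read 'd': push. Stack: ecdbadedecd
Final stack: "ecdbadedecd" (length 11)

11


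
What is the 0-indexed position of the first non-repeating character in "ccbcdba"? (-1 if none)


Input: ccbcdba
Character frequencies:
  'a': 1
  'b': 2
  'c': 3
  'd': 1
Scanning left to right for freq == 1:
  Position 0 ('c'): freq=3, skip
  Position 1 ('c'): freq=3, skip
  Position 2 ('b'): freq=2, skip
  Position 3 ('c'): freq=3, skip
  Position 4 ('d'): unique! => answer = 4

4


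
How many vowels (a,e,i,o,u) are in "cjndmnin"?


Input: cjndmnin
Checking each character:
  'c' at position 0: consonant
  'j' at position 1: consonant
  'n' at position 2: consonant
  'd' at position 3: consonant
  'm' at position 4: consonant
  'n' at position 5: consonant
  'i' at position 6: vowel (running total: 1)
  'n' at position 7: consonant
Total vowels: 1

1


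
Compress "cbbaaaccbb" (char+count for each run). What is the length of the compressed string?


Input: cbbaaaccbb
Runs:
  'c' x 1 => "c1"
  'b' x 2 => "b2"
  'a' x 3 => "a3"
  'c' x 2 => "c2"
  'b' x 2 => "b2"
Compressed: "c1b2a3c2b2"
Compressed length: 10

10


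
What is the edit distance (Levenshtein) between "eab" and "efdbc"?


Computing edit distance: "eab" -> "efdbc"
DP table:
           e    f    d    b    c
      0    1    2    3    4    5
  e   1    0    1    2    3    4
  a   2    1    1    2    3    4
  b   3    2    2    2    2    3
Edit distance = dp[3][5] = 3

3


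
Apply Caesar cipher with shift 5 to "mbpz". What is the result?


Caesar cipher: shift "mbpz" by 5
  'm' (pos 12) + 5 = pos 17 = 'r'
  'b' (pos 1) + 5 = pos 6 = 'g'
  'p' (pos 15) + 5 = pos 20 = 'u'
  'z' (pos 25) + 5 = pos 4 = 'e'
Result: rgue

rgue


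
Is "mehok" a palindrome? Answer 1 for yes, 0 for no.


Input: mehok
Reversed: kohem
  Compare pos 0 ('m') with pos 4 ('k'): MISMATCH
  Compare pos 1 ('e') with pos 3 ('o'): MISMATCH
Result: not a palindrome

0


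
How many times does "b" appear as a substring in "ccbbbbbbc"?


Searching for "b" in "ccbbbbbbc"
Scanning each position:
  Position 0: "c" => no
  Position 1: "c" => no
  Position 2: "b" => MATCH
  Position 3: "b" => MATCH
  Position 4: "b" => MATCH
  Position 5: "b" => MATCH
  Position 6: "b" => MATCH
  Position 7: "b" => MATCH
  Position 8: "c" => no
Total occurrences: 6

6


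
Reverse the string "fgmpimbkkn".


Input: fgmpimbkkn
Reading characters right to left:
  Position 9: 'n'
  Position 8: 'k'
  Position 7: 'k'
  Position 6: 'b'
  Position 5: 'm'
  Position 4: 'i'
  Position 3: 'p'
  Position 2: 'm'
  Position 1: 'g'
  Position 0: 'f'
Reversed: nkkbmipmgf

nkkbmipmgf


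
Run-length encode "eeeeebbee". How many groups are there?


Input: eeeeebbee
Scanning for consecutive runs:
  Group 1: 'e' x 5 (positions 0-4)
  Group 2: 'b' x 2 (positions 5-6)
  Group 3: 'e' x 2 (positions 7-8)
Total groups: 3

3


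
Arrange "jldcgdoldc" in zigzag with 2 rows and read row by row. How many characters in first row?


Zigzag "jldcgdoldc" into 2 rows:
Placing characters:
  'j' => row 0
  'l' => row 1
  'd' => row 0
  'c' => row 1
  'g' => row 0
  'd' => row 1
  'o' => row 0
  'l' => row 1
  'd' => row 0
  'c' => row 1
Rows:
  Row 0: "jdgod"
  Row 1: "lcdlc"
First row length: 5

5


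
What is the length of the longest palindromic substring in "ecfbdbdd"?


Input: "ecfbdbdd"
Checking substrings for palindromes:
  [3:6] "bdb" (len 3) => palindrome
  [4:7] "dbd" (len 3) => palindrome
  [6:8] "dd" (len 2) => palindrome
Longest palindromic substring: "bdb" with length 3

3


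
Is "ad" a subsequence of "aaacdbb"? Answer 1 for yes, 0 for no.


Check if "ad" is a subsequence of "aaacdbb"
Greedy scan:
  Position 0 ('a'): matches sub[0] = 'a'
  Position 1 ('a'): no match needed
  Position 2 ('a'): no match needed
  Position 3 ('c'): no match needed
  Position 4 ('d'): matches sub[1] = 'd'
  Position 5 ('b'): no match needed
  Position 6 ('b'): no match needed
All 2 characters matched => is a subsequence

1


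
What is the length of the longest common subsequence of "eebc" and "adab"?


LCS of "eebc" and "adab"
DP table:
           a    d    a    b
      0    0    0    0    0
  e   0    0    0    0    0
  e   0    0    0    0    0
  b   0    0    0    0    1
  c   0    0    0    0    1
LCS length = dp[4][4] = 1

1


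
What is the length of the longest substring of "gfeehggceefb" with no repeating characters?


Input: "gfeehggceefb"
Sliding window (track last position of each char):
  Position 0 ('g'): window [0,0] length 1 -- new best
  Position 1 ('f'): window [0,1] length 2 -- new best
  Position 2 ('e'): window [0,2] length 3 -- new best
  Position 3 ('e'): repeat (last at 2), move window start to 3
  Position 3 ('e'): window [3,3] length 1
  Position 4 ('h'): window [3,4] length 2
  Position 5 ('g'): window [3,5] length 3
  Position 6 ('g'): repeat (last at 5), move window start to 6
  Position 6 ('g'): window [6,6] length 1
  Position 7 ('c'): window [6,7] length 2
  Position 8 ('e'): window [6,8] length 3
  Position 9 ('e'): repeat (last at 8), move window start to 9
  Position 9 ('e'): window [9,9] length 1
  Position 10 ('f'): window [9,10] length 2
  Position 11 ('b'): window [9,11] length 3
Longest substring with no repeats: "gfe" with length 3

3


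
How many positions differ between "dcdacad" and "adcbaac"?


Comparing "dcdacad" and "adcbaac" position by position:
  Position 0: 'd' vs 'a' => DIFFER
  Position 1: 'c' vs 'd' => DIFFER
  Position 2: 'd' vs 'c' => DIFFER
  Position 3: 'a' vs 'b' => DIFFER
  Position 4: 'c' vs 'a' => DIFFER
  Position 5: 'a' vs 'a' => same
  Position 6: 'd' vs 'c' => DIFFER
Positions that differ: 6

6


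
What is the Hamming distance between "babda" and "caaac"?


Comparing "babda" and "caaac" position by position:
  Position 0: 'b' vs 'c' => differ
  Position 1: 'a' vs 'a' => same
  Position 2: 'b' vs 'a' => differ
  Position 3: 'd' vs 'a' => differ
  Position 4: 'a' vs 'c' => differ
Total differences (Hamming distance): 4

4


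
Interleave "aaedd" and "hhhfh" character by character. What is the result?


Interleaving "aaedd" and "hhhfh":
  Position 0: 'a' from first, 'h' from second => "ah"
  Position 1: 'a' from first, 'h' from second => "ah"
  Position 2: 'e' from first, 'h' from second => "eh"
  Position 3: 'd' from first, 'f' from second => "df"
  Position 4: 'd' from first, 'h' from second => "dh"
Result: ahahehdfdh

ahahehdfdh


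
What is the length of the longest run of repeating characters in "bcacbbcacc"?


Input: "bcacbbcacc"
Scanning for longest run:
  Position 1 ('c'): new char, reset run to 1
  Position 2 ('a'): new char, reset run to 1
  Position 3 ('c'): new char, reset run to 1
  Position 4 ('b'): new char, reset run to 1
  Position 5 ('b'): continues run of 'b', length=2
  Position 6 ('c'): new char, reset run to 1
  Position 7 ('a'): new char, reset run to 1
  Position 8 ('c'): new char, reset run to 1
  Position 9 ('c'): continues run of 'c', length=2
Longest run: 'b' with length 2

2


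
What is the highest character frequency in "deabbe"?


Input: deabbe
Character counts:
  'a': 1
  'b': 2
  'd': 1
  'e': 2
Maximum frequency: 2

2


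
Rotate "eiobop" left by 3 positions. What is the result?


Input: "eiobop", rotate left by 3
First 3 characters: "eio"
Remaining characters: "bop"
Concatenate remaining + first: "bop" + "eio" = "bopeio"

bopeio


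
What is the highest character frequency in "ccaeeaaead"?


Input: ccaeeaaead
Character counts:
  'a': 4
  'c': 2
  'd': 1
  'e': 3
Maximum frequency: 4

4


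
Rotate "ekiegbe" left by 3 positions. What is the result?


Input: "ekiegbe", rotate left by 3
First 3 characters: "eki"
Remaining characters: "egbe"
Concatenate remaining + first: "egbe" + "eki" = "egbeeki"

egbeeki


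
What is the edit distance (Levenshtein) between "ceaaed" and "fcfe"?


Computing edit distance: "ceaaed" -> "fcfe"
DP table:
           f    c    f    e
      0    1    2    3    4
  c   1    1    1    2    3
  e   2    2    2    2    2
  a   3    3    3    3    3
  a   4    4    4    4    4
  e   5    5    5    5    4
  d   6    6    6    6    5
Edit distance = dp[6][4] = 5

5


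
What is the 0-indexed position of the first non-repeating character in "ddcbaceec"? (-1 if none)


Input: ddcbaceec
Character frequencies:
  'a': 1
  'b': 1
  'c': 3
  'd': 2
  'e': 2
Scanning left to right for freq == 1:
  Position 0 ('d'): freq=2, skip
  Position 1 ('d'): freq=2, skip
  Position 2 ('c'): freq=3, skip
  Position 3 ('b'): unique! => answer = 3

3


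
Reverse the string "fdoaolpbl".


Input: fdoaolpbl
Reading characters right to left:
  Position 8: 'l'
  Position 7: 'b'
  Position 6: 'p'
  Position 5: 'l'
  Position 4: 'o'
  Position 3: 'a'
  Position 2: 'o'
  Position 1: 'd'
  Position 0: 'f'
Reversed: lbploaodf

lbploaodf


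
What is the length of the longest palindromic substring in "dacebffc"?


Input: "dacebffc"
Checking substrings for palindromes:
  [5:7] "ff" (len 2) => palindrome
Longest palindromic substring: "ff" with length 2

2


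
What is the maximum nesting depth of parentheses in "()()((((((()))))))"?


Input: "()()((((((()))))))"
Tracking depth:
  Position 0 '(': depth becomes 1
  Position 1 ')': depth becomes 0
  Position 2 '(': depth becomes 1
  Position 3 ')': depth becomes 0
  Position 4 '(': depth becomes 1
  Position 5 '(': depth becomes 2
  Position 6 '(': depth becomes 3
  Position 7 '(': depth becomes 4
  Position 8 '(': depth becomes 5
  Position 9 '(': depth becomes 6
  Position 10 '(': depth becomes 7
  Position 11 ')': depth becomes 6
  Position 12 ')': depth becomes 5
  Position 13 ')': depth becomes 4
  Position 14 ')': depth becomes 3
  Position 15 ')': depth becomes 2
  Position 16 ')': depth becomes 1
  Position 17 ')': depth becomes 0
Maximum depth reached: 7

7


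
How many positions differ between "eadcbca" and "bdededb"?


Comparing "eadcbca" and "bdededb" position by position:
  Position 0: 'e' vs 'b' => DIFFER
  Position 1: 'a' vs 'd' => DIFFER
  Position 2: 'd' vs 'e' => DIFFER
  Position 3: 'c' vs 'd' => DIFFER
  Position 4: 'b' vs 'e' => DIFFER
  Position 5: 'c' vs 'd' => DIFFER
  Position 6: 'a' vs 'b' => DIFFER
Positions that differ: 7

7


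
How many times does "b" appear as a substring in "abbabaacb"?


Searching for "b" in "abbabaacb"
Scanning each position:
  Position 0: "a" => no
  Position 1: "b" => MATCH
  Position 2: "b" => MATCH
  Position 3: "a" => no
  Position 4: "b" => MATCH
  Position 5: "a" => no
  Position 6: "a" => no
  Position 7: "c" => no
  Position 8: "b" => MATCH
Total occurrences: 4

4


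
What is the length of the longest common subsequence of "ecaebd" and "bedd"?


LCS of "ecaebd" and "bedd"
DP table:
           b    e    d    d
      0    0    0    0    0
  e   0    0    1    1    1
  c   0    0    1    1    1
  a   0    0    1    1    1
  e   0    0    1    1    1
  b   0    1    1    1    1
  d   0    1    1    2    2
LCS length = dp[6][4] = 2

2


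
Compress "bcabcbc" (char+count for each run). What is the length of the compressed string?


Input: bcabcbc
Runs:
  'b' x 1 => "b1"
  'c' x 1 => "c1"
  'a' x 1 => "a1"
  'b' x 1 => "b1"
  'c' x 1 => "c1"
  'b' x 1 => "b1"
  'c' x 1 => "c1"
Compressed: "b1c1a1b1c1b1c1"
Compressed length: 14

14


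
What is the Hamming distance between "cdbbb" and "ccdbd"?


Comparing "cdbbb" and "ccdbd" position by position:
  Position 0: 'c' vs 'c' => same
  Position 1: 'd' vs 'c' => differ
  Position 2: 'b' vs 'd' => differ
  Position 3: 'b' vs 'b' => same
  Position 4: 'b' vs 'd' => differ
Total differences (Hamming distance): 3

3


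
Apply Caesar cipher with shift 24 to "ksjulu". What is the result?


Caesar cipher: shift "ksjulu" by 24
  'k' (pos 10) + 24 = pos 8 = 'i'
  's' (pos 18) + 24 = pos 16 = 'q'
  'j' (pos 9) + 24 = pos 7 = 'h'
  'u' (pos 20) + 24 = pos 18 = 's'
  'l' (pos 11) + 24 = pos 9 = 'j'
  'u' (pos 20) + 24 = pos 18 = 's'
Result: iqhsjs

iqhsjs


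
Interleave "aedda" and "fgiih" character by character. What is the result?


Interleaving "aedda" and "fgiih":
  Position 0: 'a' from first, 'f' from second => "af"
  Position 1: 'e' from first, 'g' from second => "eg"
  Position 2: 'd' from first, 'i' from second => "di"
  Position 3: 'd' from first, 'i' from second => "di"
  Position 4: 'a' from first, 'h' from second => "ah"
Result: afegdidiah

afegdidiah


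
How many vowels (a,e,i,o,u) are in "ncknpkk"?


Input: ncknpkk
Checking each character:
  'n' at position 0: consonant
  'c' at position 1: consonant
  'k' at position 2: consonant
  'n' at position 3: consonant
  'p' at position 4: consonant
  'k' at position 5: consonant
  'k' at position 6: consonant
Total vowels: 0

0


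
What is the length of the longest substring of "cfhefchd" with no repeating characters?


Input: "cfhefchd"
Sliding window (track last position of each char):
  Position 0 ('c'): window [0,0] length 1 -- new best
  Position 1 ('f'): window [0,1] length 2 -- new best
  Position 2 ('h'): window [0,2] length 3 -- new best
  Position 3 ('e'): window [0,3] length 4 -- new best
  Position 4 ('f'): repeat (last at 1), move window start to 2
  Position 4 ('f'): window [2,4] length 3
  Position 5 ('c'): window [2,5] length 4
  Position 6 ('h'): repeat (last at 2), move window start to 3
  Position 6 ('h'): window [3,6] length 4
  Position 7 ('d'): window [3,7] length 5 -- new best
Longest substring with no repeats: "efchd" with length 5

5
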